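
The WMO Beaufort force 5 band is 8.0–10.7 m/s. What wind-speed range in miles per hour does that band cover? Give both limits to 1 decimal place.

17.9 to 23.9 mph

8.0–10.7 m/s × 2.237 = 17.9–23.9 mph.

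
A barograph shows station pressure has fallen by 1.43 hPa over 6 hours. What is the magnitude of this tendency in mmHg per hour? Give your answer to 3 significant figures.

0.179 mmHg per hour

1.43 hPa / 6 h × 0.750062 mmHg/hPa = 0.179 mmHg/h.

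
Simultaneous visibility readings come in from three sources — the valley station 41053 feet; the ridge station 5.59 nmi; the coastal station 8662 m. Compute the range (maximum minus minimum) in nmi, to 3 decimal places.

2.079 nmi

the valley station: 41053 ft = 6.75645 nmi.
the coastal station: 8662 m = 4.67711 nmi.
Spread: 6.75645 − 4.67711 = 2.079 nmi.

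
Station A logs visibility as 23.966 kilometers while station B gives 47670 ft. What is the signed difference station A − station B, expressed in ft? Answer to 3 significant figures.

31000 ft

station A: 23.966 km = 78628.61 ft.
Difference: 78628.61 − 47670.00 = 31000 ft.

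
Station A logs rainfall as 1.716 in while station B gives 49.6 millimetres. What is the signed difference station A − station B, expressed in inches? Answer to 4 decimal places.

-0.2368 in

station B: 49.6 mm = 1.952756 in.
Difference: 1.716000 − 1.952756 = -0.2368 in.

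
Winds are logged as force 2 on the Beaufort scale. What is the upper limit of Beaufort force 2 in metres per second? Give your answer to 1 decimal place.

Beaufort 2 (light breeze) spans 1.6–3.3 m/s.

3.3 m/s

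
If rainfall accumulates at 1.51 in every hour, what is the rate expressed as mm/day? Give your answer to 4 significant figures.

920.5 mm/day

1.51 in/hour × 25.4 mm/in × 24 hour/day = 920.5 mm/day.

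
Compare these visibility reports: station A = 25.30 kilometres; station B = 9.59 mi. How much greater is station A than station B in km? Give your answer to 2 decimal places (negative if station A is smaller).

station B: 9.59 SM = 15.4336 km.
Difference: 25.3000 − 15.4336 = 9.87 km.

9.87 km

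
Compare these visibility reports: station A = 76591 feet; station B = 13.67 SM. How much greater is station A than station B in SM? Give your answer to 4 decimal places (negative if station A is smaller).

0.8359 SM

station A: 76591 ft = 14.505871 SM.
Difference: 14.505871 − 13.670000 = 0.8359 SM.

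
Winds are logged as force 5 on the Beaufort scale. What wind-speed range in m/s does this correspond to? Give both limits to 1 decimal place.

8.0 to 10.7 m/s

Beaufort 5 (fresh breeze) spans 8.0–10.7 m/s.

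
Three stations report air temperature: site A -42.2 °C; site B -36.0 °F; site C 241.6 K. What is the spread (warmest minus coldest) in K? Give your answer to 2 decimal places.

10.65 K

site B: -36.0 °F = -37.778 °C.
site C: 241.6 K = -31.550 °C.
Spread: (-31.550) − (-42.200) = 10.650 °C.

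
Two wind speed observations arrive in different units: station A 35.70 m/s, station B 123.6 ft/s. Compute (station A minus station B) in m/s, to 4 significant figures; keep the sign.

station B: 123.6 ft/s = 37.67328 m/s.
Difference: 35.70000 − 37.67328 = -1.973 m/s.

-1.973 m/s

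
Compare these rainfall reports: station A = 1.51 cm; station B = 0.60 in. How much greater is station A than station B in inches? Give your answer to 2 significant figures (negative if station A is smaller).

station A: 1.51 cm = 0.594488 in.
Difference: 0.594488 − 0.600000 = -0.0055 in.

-0.0055 in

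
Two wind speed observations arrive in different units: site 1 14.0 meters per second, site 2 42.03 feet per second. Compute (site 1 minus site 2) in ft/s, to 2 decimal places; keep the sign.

3.90 ft/s

site 1: 14.0 m/s = 45.9318 ft/s.
Difference: 45.9318 − 42.0300 = 3.90 ft/s.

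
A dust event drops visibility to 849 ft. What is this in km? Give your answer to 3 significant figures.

1 ft = 0.0003048 km, so 849 × 0.0003048 = 0.259 km.

0.259 km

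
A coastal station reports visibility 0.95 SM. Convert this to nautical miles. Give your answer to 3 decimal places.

0.826 nmi

1 SM = 0.868976 nmi, so 0.95 × 0.868976 = 0.826 nmi.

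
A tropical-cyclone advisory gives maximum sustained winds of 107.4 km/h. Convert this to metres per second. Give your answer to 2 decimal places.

1 km/h = 0.277778 m/s, so 107.4 × 0.277778 = 29.83 m/s.

29.83 m/s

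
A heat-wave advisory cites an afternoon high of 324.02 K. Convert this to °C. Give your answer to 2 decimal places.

°C = 324.02 − 273.15 = 50.87 °C.

50.87 °C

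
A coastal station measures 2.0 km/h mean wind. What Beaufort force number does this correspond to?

2.0 km/h = 0.6 m/s, which is Beaufort 1 (light air, 0.3–1.5 m/s).

Beaufort force 1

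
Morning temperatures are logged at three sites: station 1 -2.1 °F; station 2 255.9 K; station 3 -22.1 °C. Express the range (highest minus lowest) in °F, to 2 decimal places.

station 1: -2.1 °F = -18.944 °C.
station 2: 255.9 K = -17.250 °C.
Spread: (-17.250) − (-22.100) = 4.850 °C = 8.73 °F.

8.73 °F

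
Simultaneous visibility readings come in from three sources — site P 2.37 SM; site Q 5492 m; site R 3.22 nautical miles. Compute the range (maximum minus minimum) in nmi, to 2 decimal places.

1.16 nmi

site P: 2.37 SM = 2.0595 nmi.
site Q: 5492 m = 2.9654 nmi.
Spread: 3.2200 − 2.0595 = 1.16 nmi.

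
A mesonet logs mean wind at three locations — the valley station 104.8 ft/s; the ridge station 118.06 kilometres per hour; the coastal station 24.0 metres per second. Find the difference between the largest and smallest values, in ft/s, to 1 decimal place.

the ridge station: 118.06 km/h = 107.593 ft/s.
the coastal station: 24.0 m/s = 78.740 ft/s.
Spread: 107.593 − 78.740 = 28.9 ft/s.

28.9 ft/s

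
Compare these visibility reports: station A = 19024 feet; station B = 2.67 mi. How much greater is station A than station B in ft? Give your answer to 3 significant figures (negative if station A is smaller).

4930 ft

station B: 2.67 SM = 14097.60 ft.
Difference: 19024.00 − 14097.60 = 4930 ft.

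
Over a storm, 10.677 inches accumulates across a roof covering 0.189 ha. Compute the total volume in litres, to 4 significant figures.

Depth: 10.677 in × 25.4 = 271.1958 mm.
Area: 0.189 ha = 1890 m².
1 mm over 1 m² is 1 L, so volume = 271.1958 × 1890 = 512560.06 L ≈ 512600 L.

512600 litres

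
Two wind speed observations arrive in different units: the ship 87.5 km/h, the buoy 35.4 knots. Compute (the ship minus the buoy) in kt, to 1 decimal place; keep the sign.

the ship: 87.5 km/h = 47.246 kt.
Difference: 47.246 − 35.400 = 11.8 kt.

11.8 kt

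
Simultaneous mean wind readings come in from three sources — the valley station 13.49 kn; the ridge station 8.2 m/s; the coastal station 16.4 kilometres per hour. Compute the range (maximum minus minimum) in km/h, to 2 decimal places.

13.12 km/h

the valley station: 13.49 kt = 24.9835 km/h.
the ridge station: 8.2 m/s = 29.5200 km/h.
Spread: 29.5200 − 16.4000 = 13.12 km/h.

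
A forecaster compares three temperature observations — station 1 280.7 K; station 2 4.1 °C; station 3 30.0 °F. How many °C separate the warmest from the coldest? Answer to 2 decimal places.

8.66 °C

station 1: 280.7 K = 7.550 °C.
station 3: 30.0 °F = -1.111 °C.
Spread: 7.550 − (-1.111) = 8.661 °C.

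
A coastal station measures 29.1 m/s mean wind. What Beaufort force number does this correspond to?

Beaufort force 11

29.1 m/s lies in the Beaufort 11 band (violent storm, 28.5–32.6 m/s).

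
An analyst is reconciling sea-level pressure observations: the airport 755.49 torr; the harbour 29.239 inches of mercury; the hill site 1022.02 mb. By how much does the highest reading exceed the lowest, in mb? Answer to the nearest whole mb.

32 mb

the airport: 755.49 mmHg = 1007.24 mb.
the harbour: 29.239 inHg = 990.15 mb.
Spread: 1022.02 − 990.15 = 32 mb.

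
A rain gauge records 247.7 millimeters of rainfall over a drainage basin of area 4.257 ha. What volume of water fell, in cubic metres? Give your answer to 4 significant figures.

10540 cubic metres

Area: 4.257 ha = 42570 m².
1 mm over 1 m² is 1 L, so volume = 247.7 × 42570 = 10544589 L = 10540 m³.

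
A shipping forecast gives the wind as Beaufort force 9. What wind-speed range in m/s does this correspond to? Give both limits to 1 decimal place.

Beaufort 9 (strong gale) spans 20.8–24.4 m/s.

20.8 to 24.4 m/s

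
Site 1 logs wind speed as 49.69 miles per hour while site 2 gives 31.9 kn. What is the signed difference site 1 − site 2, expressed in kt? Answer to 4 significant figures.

site 1: 49.69 mph = 43.1794 kt.
Difference: 43.1794 − 31.9000 = 11.28 kt.

11.28 kt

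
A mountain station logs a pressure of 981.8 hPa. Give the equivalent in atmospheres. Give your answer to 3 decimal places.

1 hPa = 0.000986923 atm, so 981.8 × 0.000986923 = 0.969 atm.

0.969 atm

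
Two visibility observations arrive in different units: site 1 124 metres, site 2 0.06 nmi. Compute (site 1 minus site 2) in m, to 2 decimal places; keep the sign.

site 2: 0.06 nmi = 111.1200 m.
Difference: 124.0000 − 111.1200 = 12.88 m.

12.88 m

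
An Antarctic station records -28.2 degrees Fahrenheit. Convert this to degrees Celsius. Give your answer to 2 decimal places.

-33.44 °C

°C = (°F − 32) × 5/9 = (-28.2 − 32) / 1.8 = -33.44 °C.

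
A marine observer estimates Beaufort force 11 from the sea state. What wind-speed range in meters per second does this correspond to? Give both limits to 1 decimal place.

Beaufort 11 (violent storm) spans 28.5–32.6 m/s.

28.5 to 32.6 m/s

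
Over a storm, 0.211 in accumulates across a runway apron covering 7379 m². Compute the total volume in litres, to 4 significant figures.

Depth: 0.211 in × 25.4 = 5.3594 mm.
1 mm over 1 m² is 1 L, so volume = 5.3594 × 7379 = 39547.013 L ≈ 39550 L.

39550 litres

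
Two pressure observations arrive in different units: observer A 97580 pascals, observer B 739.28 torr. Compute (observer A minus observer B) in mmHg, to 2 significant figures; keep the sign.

-7.4 mmHg

observer A: 97580 Pa = 731.910 mmHg.
Difference: 731.910 − 739.280 = -7.4 mmHg.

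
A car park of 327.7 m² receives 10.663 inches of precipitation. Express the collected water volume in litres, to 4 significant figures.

88750 litres

Depth: 10.663 in × 25.4 = 270.8402 mm.
1 mm over 1 m² is 1 L, so volume = 270.8402 × 327.7 = 88754.334 L ≈ 88750 L.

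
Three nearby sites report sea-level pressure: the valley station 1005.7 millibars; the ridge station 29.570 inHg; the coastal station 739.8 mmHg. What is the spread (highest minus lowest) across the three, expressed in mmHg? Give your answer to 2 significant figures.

the valley station: 1005.7 mb = 754.34 mmHg.
the ridge station: 29.570 inHg = 751.08 mmHg.
Spread: 754.34 − 739.80 = 15 mmHg.

15 mmHg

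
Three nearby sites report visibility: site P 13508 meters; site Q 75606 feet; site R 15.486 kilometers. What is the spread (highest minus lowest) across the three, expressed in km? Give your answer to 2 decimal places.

site P: 13508 m = 13.5080 km.
site Q: 75606 ft = 23.0447 km.
Spread: 23.0447 − 13.5080 = 9.54 km.

9.54 km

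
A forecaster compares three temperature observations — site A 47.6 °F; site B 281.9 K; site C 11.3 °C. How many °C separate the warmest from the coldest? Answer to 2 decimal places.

site A: 47.6 °F = 8.667 °C.
site B: 281.9 K = 8.750 °C.
Spread: 11.300 − 8.667 = 2.633 °C.

2.63 °C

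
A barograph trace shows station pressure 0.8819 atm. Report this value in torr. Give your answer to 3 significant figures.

670 mmHg

1 atm = 760 mmHg, so 0.8819 × 760 = 670 mmHg.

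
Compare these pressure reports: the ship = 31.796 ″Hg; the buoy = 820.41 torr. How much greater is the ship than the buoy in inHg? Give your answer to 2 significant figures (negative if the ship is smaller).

-0.50 inHg

the buoy: 820.41 mmHg = 32.2996 inHg.
Difference: 31.7960 − 32.2996 = -0.50 inHg.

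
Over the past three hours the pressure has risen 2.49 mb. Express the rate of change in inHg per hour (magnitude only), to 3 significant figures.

0.0245 inHg per hour

2.49 mb / 3 h × 0.02953 inHg/mb = 0.0245 inHg/h.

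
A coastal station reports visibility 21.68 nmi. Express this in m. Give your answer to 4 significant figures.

1 nmi = 1852 m, so 21.68 × 1852 = 40150 m.

40150 m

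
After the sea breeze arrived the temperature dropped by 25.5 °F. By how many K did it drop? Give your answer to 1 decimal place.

Converting a difference, only the 9/5 scale factor applies: ΔK = 25.5 × 0.5556 = 14.2 K.

14.2 K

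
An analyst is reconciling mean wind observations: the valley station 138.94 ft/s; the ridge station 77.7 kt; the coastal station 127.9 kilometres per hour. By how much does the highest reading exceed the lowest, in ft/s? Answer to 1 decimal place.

the ridge station: 77.7 kt = 131.143 ft/s.
the coastal station: 127.9 km/h = 116.561 ft/s.
Spread: 138.940 − 116.561 = 22.4 ft/s.

22.4 ft/s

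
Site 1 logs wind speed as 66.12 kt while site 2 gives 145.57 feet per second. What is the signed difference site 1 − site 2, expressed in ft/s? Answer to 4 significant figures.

site 1: 66.12 kt = 111.5980 ft/s.
Difference: 111.5980 − 145.5700 = -33.97 ft/s.

-33.97 ft/s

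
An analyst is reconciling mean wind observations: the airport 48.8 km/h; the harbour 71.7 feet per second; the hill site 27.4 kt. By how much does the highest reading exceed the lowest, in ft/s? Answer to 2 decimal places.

27.23 ft/s

the airport: 48.8 km/h = 44.4736 ft/s.
the hill site: 27.4 kt = 46.2460 ft/s.
Spread: 71.7000 − 44.4736 = 27.23 ft/s.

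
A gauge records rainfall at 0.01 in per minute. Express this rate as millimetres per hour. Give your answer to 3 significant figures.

0.01 in/minute × 25.4 mm/in × 60 minute/hour = 15.2 mm/hour.

15.2 mm/hour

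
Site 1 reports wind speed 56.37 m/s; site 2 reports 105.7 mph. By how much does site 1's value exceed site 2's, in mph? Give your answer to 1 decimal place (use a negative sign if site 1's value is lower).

site 1: 56.37 m/s = 126.096 mph.
Difference: 126.096 − 105.700 = 20.4 mph.

20.4 mph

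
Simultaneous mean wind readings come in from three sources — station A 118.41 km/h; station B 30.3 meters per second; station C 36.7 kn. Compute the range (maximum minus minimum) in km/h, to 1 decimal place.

station B: 30.3 m/s = 109.080 km/h.
station C: 36.7 kt = 67.968 km/h.
Spread: 118.410 − 67.968 = 50.4 km/h.

50.4 km/h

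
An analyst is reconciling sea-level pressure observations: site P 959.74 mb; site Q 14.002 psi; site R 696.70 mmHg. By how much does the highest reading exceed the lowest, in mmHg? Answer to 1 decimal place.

27.4 mmHg

site P: 959.74 mb = 719.864 mmHg.
site Q: 14.002 psi = 724.112 mmHg.
Spread: 724.112 − 696.700 = 27.4 mmHg.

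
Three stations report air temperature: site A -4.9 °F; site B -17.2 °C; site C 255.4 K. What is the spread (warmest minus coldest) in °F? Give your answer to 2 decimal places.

5.94 °F

site A: -4.9 °F = -20.500 °C.
site C: 255.4 K = -17.750 °C.
Spread: (-17.200) − (-20.500) = 3.300 °C = 5.94 °F.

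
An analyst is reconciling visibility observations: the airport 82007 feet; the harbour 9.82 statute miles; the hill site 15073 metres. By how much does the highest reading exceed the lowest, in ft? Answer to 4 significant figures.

the harbour: 9.82 SM = 51849.60 ft.
the hill site: 15073 m = 49452.10 ft.
Spread: 82007.00 − 49452.10 = 32550 ft.

32550 ft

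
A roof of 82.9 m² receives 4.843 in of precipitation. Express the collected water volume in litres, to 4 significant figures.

Depth: 4.843 in × 25.4 = 123.0122 mm.
1 mm over 1 m² is 1 L, so volume = 123.0122 × 82.9 = 10197.711 L ≈ 10200 L.

10200 litres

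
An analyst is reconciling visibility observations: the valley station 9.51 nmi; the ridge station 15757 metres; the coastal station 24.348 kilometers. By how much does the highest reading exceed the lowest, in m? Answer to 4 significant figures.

8591 m

the valley station: 9.51 nmi = 17612.52 m.
the coastal station: 24.348 km = 24348.00 m.
Spread: 24348.00 − 15757.00 = 8591 m.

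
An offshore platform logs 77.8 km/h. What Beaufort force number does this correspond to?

Beaufort force 9

77.8 km/h = 21.6 m/s, which is Beaufort 9 (strong gale, 20.8–24.4 m/s).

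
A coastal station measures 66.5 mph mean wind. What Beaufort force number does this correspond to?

Beaufort force 11

66.5 mph = 29.7 m/s, which is Beaufort 11 (violent storm, 28.5–32.6 m/s).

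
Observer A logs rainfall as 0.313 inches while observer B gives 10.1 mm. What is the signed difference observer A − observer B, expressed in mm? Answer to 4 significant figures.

-2.150 mm

observer A: 0.313 in = 7.95020 mm.
Difference: 7.95020 − 10.10000 = -2.150 mm.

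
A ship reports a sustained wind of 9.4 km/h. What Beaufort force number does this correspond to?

9.4 km/h = 2.6 m/s, which is Beaufort 2 (light breeze, 1.6–3.3 m/s).

Beaufort force 2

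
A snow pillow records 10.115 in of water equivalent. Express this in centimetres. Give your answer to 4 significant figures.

1 in = 2.54 cm, so 10.115 × 2.54 = 25.69 cm.

25.69 cm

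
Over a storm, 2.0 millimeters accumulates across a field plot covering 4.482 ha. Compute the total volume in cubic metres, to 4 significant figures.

89.64 cubic metres

Area: 4.482 ha = 44820 m².
1 mm over 1 m² is 1 L, so volume = 2 × 44820 = 89640 L = 89.64 m³.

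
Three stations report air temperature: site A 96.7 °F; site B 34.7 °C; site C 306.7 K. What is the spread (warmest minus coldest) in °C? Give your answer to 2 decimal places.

2.39 °C

site A: 96.7 °F = 35.944 °C.
site C: 306.7 K = 33.550 °C.
Spread: 35.944 − 33.550 = 2.394 °C.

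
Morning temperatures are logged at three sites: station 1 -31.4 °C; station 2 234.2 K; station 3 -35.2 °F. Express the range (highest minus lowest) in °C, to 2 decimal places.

station 2: 234.2 K = -38.950 °C.
station 3: -35.2 °F = -37.333 °C.
Spread: (-31.400) − (-38.950) = 7.550 °C.

7.55 °C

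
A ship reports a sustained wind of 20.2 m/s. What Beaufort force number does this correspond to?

20.2 m/s lies in the Beaufort 8 band (gale, 17.2–20.7 m/s).

Beaufort force 8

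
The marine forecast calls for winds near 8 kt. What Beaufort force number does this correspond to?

8 kt lies in the Beaufort 3 band (gentle breeze, 7–10 kt).

Beaufort force 3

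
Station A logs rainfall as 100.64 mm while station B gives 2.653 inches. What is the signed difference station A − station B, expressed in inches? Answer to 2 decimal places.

station A: 100.64 mm = 3.9622 in.
Difference: 3.9622 − 2.6530 = 1.31 in.

1.31 in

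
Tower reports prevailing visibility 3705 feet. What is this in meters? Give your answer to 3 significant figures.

1130 m

1 ft = 0.3048 m, so 3705 × 0.3048 = 1130 m.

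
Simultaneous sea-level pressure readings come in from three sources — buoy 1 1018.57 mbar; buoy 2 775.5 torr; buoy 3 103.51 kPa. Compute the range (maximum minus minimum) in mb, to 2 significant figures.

buoy 2: 775.5 mmHg = 1033.92 mb.
buoy 3: 103.51 kPa = 1035.10 mb.
Spread: 1035.10 − 1018.57 = 17 mb.

17 mb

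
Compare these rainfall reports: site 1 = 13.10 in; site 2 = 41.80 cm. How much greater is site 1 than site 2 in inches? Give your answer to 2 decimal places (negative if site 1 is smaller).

site 2: 41.80 cm = 16.4567 in.
Difference: 13.1000 − 16.4567 = -3.36 in.

-3.36 in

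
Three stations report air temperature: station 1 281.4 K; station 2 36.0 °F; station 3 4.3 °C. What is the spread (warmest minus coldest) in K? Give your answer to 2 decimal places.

station 1: 281.4 K = 8.250 °C.
station 2: 36.0 °F = 2.222 °C.
Spread: 8.250 − 2.222 = 6.028 °C.

6.03 K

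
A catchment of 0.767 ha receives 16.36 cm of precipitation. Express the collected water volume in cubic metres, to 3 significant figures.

Depth: 16.36 cm × 10 = 163.6 mm.
Area: 0.767 ha = 7670 m².
1 mm over 1 m² is 1 L, so volume = 163.6 × 7670 = 1254812 L = 1250 m³.

1250 cubic metres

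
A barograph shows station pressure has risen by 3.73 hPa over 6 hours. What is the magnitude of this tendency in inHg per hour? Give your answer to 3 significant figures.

3.73 hPa / 6 h × 0.02953 inHg/hPa = 0.0184 inHg/h.

0.0184 inHg per hour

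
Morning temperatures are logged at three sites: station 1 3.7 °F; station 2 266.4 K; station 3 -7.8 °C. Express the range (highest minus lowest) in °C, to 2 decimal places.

8.97 °C

station 1: 3.7 °F = -15.722 °C.
station 2: 266.4 K = -6.750 °C.
Spread: (-6.750) − (-15.722) = 8.972 °C.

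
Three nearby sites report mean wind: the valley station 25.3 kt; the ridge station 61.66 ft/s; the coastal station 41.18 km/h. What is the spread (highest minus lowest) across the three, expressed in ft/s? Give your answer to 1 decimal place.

the valley station: 25.3 kt = 42.702 ft/s.
the coastal station: 41.18 km/h = 37.529 ft/s.
Spread: 61.660 − 37.529 = 24.1 ft/s.

24.1 ft/s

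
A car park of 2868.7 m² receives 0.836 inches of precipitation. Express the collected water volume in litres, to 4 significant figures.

Depth: 0.836 in × 25.4 = 21.2344 mm.
1 mm over 1 m² is 1 L, so volume = 21.2344 × 2868.7 = 60915.123 L ≈ 60920 L.

60920 litres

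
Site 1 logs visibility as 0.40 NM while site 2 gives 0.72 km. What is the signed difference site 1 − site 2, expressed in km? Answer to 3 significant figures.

0.0208 km

site 1: 0.40 nmi = 0.740800 km.
Difference: 0.740800 − 0.720000 = 0.0208 km.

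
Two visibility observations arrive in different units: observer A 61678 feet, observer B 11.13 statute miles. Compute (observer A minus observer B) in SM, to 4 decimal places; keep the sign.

observer A: 61678 ft = 11.681439 SM.
Difference: 11.681439 − 11.130000 = 0.5514 SM.

0.5514 SM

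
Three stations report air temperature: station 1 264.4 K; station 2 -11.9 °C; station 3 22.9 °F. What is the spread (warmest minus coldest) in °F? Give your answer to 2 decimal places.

12.32 °F

station 1: 264.4 K = -8.750 °C.
station 3: 22.9 °F = -5.056 °C.
Spread: (-5.056) − (-11.900) = 6.844 °C = 12.32 °F.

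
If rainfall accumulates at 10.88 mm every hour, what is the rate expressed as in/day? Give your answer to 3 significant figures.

10.88 mm/hour × 0.0393701 in/mm × 24 hour/day = 10.3 in/day.

10.3 in/day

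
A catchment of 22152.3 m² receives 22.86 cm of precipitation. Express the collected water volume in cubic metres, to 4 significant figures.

5064 cubic metres

Depth: 22.86 cm × 10 = 228.6 mm.
1 mm over 1 m² is 1 L, so volume = 228.6 × 22152.3 = 5064015.8 L = 5064 m³.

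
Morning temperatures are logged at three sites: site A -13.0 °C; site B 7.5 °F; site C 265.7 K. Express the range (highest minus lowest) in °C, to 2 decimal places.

site B: 7.5 °F = -13.611 °C.
site C: 265.7 K = -7.450 °C.
Spread: (-7.450) − (-13.611) = 6.161 °C.

6.16 °C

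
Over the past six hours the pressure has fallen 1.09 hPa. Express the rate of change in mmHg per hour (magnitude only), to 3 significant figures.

0.136 mmHg per hour

1.09 hPa / 6 h × 0.750062 mmHg/hPa = 0.136 mmHg/h.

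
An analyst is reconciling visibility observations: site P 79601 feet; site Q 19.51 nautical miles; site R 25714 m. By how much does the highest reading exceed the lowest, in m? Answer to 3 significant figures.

11900 m

site P: 79601 ft = 24262.38 m.
site Q: 19.51 nmi = 36132.52 m.
Spread: 36132.52 − 24262.38 = 11900 m.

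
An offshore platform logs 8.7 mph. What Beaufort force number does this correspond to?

8.7 mph = 3.9 m/s, which is Beaufort 3 (gentle breeze, 3.4–5.4 m/s).

Beaufort force 3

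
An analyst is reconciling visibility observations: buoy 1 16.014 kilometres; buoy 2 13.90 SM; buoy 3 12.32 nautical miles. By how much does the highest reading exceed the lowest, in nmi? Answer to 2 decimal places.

buoy 1: 16.014 km = 8.6469 nmi.
buoy 2: 13.90 SM = 12.0788 nmi.
Spread: 12.3200 − 8.6469 = 3.67 nmi.

3.67 nmi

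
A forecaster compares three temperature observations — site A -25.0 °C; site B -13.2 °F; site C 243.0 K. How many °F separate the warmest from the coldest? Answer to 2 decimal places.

9.27 °F

site B: -13.2 °F = -25.111 °C.
site C: 243.0 K = -30.150 °C.
Spread: (-25.000) − (-30.150) = 5.150 °C = 9.27 °F.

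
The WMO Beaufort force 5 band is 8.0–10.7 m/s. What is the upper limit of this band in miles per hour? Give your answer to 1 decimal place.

8.0–10.7 m/s × 2.237 = 17.9–23.9 mph.

23.9 mph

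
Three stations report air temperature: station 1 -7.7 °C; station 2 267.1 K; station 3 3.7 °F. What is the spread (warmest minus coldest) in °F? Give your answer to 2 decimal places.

station 2: 267.1 K = -6.050 °C.
station 3: 3.7 °F = -15.722 °C.
Spread: (-6.050) − (-15.722) = 9.672 °C = 17.41 °F.

17.41 °F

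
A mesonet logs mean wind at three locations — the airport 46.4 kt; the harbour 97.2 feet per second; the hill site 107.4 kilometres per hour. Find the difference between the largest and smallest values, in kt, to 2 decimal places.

11.59 kt

the harbour: 97.2 ft/s = 57.5894 kt.
the hill site: 107.4 km/h = 57.9914 kt.
Spread: 57.9914 − 46.4000 = 11.59 kt.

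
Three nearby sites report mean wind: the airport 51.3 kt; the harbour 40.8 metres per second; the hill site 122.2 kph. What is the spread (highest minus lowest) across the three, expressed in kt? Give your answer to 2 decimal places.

the harbour: 40.8 m/s = 79.3089 kt.
the hill site: 122.2 km/h = 65.9827 kt.
Spread: 79.3089 − 51.3000 = 28.01 kt.

28.01 kt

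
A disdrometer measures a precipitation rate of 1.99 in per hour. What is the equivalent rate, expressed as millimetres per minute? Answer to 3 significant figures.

1.99 in/hour × 25.4 mm/in × 0.0166667 hour/minute = 0.842 mm/minute.

0.842 mm/minute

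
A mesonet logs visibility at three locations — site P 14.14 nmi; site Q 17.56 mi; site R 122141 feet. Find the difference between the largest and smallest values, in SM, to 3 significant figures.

6.86 SM

site P: 14.14 nmi = 16.2720 SM.
site R: 122141 ft = 23.1328 SM.
Spread: 23.1328 − 16.2720 = 6.86 SM.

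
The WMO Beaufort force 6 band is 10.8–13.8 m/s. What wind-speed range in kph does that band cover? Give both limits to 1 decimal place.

38.9 to 49.7 km/h

10.8–13.8 m/s × 3.6 = 38.9–49.7 km/h.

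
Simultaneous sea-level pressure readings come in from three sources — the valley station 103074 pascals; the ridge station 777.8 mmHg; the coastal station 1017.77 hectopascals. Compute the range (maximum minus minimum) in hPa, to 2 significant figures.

19 hPa

the valley station: 103074 Pa = 1030.74 hPa.
the ridge station: 777.8 mmHg = 1036.98 hPa.
Spread: 1036.98 − 1017.77 = 19 hPa.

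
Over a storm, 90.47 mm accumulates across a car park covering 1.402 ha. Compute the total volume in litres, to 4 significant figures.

Area: 1.402 ha = 14020 m².
1 mm over 1 m² is 1 L, so volume = 90.47 × 14020 = 1268389.4 L ≈ 1268000 L.

1268000 litres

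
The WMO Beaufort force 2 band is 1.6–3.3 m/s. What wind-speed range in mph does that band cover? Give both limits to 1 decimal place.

3.6 to 7.4 mph

1.6–3.3 m/s × 2.237 = 3.6–7.4 mph.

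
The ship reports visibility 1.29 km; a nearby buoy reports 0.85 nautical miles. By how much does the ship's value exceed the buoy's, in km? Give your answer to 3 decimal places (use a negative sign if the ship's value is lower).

-0.284 km

the buoy: 0.85 nmi = 1.57420 km.
Difference: 1.29000 − 1.57420 = -0.284 km.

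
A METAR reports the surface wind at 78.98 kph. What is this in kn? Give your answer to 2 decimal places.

1 km/h = 0.539957 kt, so 78.98 × 0.539957 = 42.65 kt.

42.65 kt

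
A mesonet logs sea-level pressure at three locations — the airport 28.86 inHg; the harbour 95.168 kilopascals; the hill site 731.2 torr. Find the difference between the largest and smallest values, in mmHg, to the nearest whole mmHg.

19 mmHg

the airport: 28.86 inHg = 733.04 mmHg.
the harbour: 95.168 kPa = 713.82 mmHg.
Spread: 733.04 − 713.82 = 19 mmHg.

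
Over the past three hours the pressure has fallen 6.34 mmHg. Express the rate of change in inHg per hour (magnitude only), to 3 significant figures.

6.34 mmHg / 3 h × 0.0393701 inHg/mmHg = 0.0832 inHg/h.

0.0832 inHg per hour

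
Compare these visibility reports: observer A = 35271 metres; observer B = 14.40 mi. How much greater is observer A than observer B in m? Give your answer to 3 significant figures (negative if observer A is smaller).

12100 m

observer B: 14.40 SM = 23174.55 m.
Difference: 35271.00 − 23174.55 = 12100 m.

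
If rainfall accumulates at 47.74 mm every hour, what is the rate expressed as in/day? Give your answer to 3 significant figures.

47.74 mm/hour × 0.0393701 in/mm × 24 hour/day = 45.1 in/day.

45.1 in/day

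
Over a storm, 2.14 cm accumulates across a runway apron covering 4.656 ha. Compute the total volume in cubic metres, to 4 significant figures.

996.4 cubic metres

Depth: 2.14 cm × 10 = 21.4 mm.
Area: 4.656 ha = 46560 m².
1 mm over 1 m² is 1 L, so volume = 21.4 × 46560 = 996384 L = 996.4 m³.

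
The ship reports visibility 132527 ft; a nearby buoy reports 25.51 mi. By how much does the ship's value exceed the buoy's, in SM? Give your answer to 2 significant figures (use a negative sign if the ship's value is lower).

the ship: 132527 ft = 25.0998 SM.
Difference: 25.0998 − 25.5100 = -0.41 SM.

-0.41 SM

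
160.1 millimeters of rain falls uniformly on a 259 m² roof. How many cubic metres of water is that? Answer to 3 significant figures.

1 mm over 1 m² is 1 L, so volume = 160.1 × 259 = 41465.9 L = 41.5 m³.

41.5 cubic metres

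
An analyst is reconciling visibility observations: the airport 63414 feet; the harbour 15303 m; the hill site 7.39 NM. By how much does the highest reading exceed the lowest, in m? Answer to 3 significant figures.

5640 m

the airport: 63414 ft = 19328.59 m.
the hill site: 7.39 nmi = 13686.28 m.
Spread: 19328.59 − 13686.28 = 5640 m.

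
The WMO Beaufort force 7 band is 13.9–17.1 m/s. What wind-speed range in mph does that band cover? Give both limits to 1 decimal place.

31.1 to 38.3 mph

13.9–17.1 m/s × 2.237 = 31.1–38.3 mph.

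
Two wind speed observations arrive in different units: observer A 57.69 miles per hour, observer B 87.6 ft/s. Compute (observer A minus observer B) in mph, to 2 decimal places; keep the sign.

-2.04 mph

observer B: 87.6 ft/s = 59.7273 mph.
Difference: 57.6900 − 59.7273 = -2.04 mph.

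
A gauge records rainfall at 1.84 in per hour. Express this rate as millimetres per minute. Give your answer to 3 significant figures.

1.84 in/hour × 25.4 mm/in × 0.0166667 hour/minute = 0.779 mm/minute.

0.779 mm/minute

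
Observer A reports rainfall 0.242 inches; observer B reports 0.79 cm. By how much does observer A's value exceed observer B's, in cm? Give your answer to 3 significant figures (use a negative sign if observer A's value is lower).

observer A: 0.242 in = 0.61468 cm.
Difference: 0.61468 − 0.79000 = -0.175 cm.

-0.175 cm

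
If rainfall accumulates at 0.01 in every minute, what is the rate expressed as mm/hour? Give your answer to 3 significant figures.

15.2 mm/hour

0.01 in/minute × 25.4 mm/in × 60 minute/hour = 15.2 mm/hour.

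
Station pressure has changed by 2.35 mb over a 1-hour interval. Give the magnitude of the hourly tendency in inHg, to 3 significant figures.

2.35 mb / 1 h × 0.02953 inHg/mb = 0.0694 inHg/h.

0.0694 inHg per hour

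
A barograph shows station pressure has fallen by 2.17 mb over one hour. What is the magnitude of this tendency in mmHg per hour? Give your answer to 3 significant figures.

2.17 mb / 1 h × 0.750062 mmHg/mb = 1.63 mmHg/h.

1.63 mmHg per hour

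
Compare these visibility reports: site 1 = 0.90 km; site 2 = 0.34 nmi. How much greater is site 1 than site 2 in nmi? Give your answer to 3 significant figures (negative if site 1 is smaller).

0.146 nmi

site 1: 0.90 km = 0.48596 nmi.
Difference: 0.48596 − 0.34000 = 0.146 nmi.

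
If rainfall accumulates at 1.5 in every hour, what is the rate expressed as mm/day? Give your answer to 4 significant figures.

1.5 in/hour × 25.4 mm/in × 24 hour/day = 914.4 mm/day.

914.4 mm/day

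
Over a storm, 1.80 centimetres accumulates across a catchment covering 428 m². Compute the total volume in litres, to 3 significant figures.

Depth: 1.80 cm × 10 = 18 mm.
1 mm over 1 m² is 1 L, so volume = 18 × 428 = 7704 L ≈ 7700 L.

7700 litres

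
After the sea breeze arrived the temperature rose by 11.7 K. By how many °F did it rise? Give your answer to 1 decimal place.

21.1 °F

A change of 1 °C equals a change of 1.8 °F: Δ°F = 11.7 × 1.8 = 21.1 °F.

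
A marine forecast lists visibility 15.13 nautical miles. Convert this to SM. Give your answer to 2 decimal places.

1 nmi = 1.15078 SM, so 15.13 × 1.15078 = 17.41 SM.

17.41 SM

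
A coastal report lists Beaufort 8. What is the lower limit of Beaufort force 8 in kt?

34 kt

Beaufort 8 (gale) spans 34–40 knots.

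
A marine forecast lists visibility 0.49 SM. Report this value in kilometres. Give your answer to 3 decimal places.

0.789 km

1 SM = 1.60934 km, so 0.49 × 1.60934 = 0.789 km.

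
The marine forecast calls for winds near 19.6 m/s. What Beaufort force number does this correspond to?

19.6 m/s lies in the Beaufort 8 band (gale, 17.2–20.7 m/s).

Beaufort force 8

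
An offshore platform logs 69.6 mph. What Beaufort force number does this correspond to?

69.6 mph = 31.1 m/s, which is Beaufort 11 (violent storm, 28.5–32.6 m/s).

Beaufort force 11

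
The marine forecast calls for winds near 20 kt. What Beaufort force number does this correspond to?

Beaufort force 5

20 kt lies in the Beaufort 5 band (fresh breeze, 17–21 kt).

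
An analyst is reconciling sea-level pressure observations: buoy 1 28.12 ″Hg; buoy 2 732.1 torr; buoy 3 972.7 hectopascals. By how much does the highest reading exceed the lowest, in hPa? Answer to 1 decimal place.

buoy 1: 28.12 inHg = 952.253 hPa.
buoy 2: 732.1 mmHg = 976.053 hPa.
Spread: 976.053 − 952.253 = 23.8 hPa.

23.8 hPa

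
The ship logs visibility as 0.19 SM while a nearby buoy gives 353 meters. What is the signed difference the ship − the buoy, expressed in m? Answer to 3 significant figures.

the ship: 0.19 SM = 305.775 m.
Difference: 305.775 − 353.000 = -47.2 m.

-47.2 m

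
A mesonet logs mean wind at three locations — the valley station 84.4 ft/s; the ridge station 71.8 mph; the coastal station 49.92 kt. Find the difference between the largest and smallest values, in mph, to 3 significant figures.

14.4 mph

the valley station: 84.4 ft/s = 57.545 mph.
the coastal station: 49.92 kt = 57.447 mph.
Spread: 71.800 − 57.447 = 14.4 mph.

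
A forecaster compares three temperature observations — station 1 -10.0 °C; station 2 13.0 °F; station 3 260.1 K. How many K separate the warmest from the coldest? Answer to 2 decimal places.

station 2: 13.0 °F = -10.556 °C.
station 3: 260.1 K = -13.050 °C.
Spread: (-10.000) − (-13.050) = 3.050 °C.

3.05 K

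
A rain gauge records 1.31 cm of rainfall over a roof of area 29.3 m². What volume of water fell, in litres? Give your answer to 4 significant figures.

383.8 litres

Depth: 1.31 cm × 10 = 13.1 mm.
1 mm over 1 m² is 1 L, so volume = 13.1 × 29.3 = 383.83 L ≈ 383.8 L.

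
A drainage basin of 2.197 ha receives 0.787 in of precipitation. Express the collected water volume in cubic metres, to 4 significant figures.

439.2 cubic metres

Depth: 0.787 in × 25.4 = 19.9898 mm.
Area: 2.197 ha = 21970 m².
1 mm over 1 m² is 1 L, so volume = 19.9898 × 21970 = 439175.91 L = 439.2 m³.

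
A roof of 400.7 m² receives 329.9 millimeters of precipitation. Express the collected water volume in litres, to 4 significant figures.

1 mm over 1 m² is 1 L, so volume = 329.9 × 400.7 = 132190.93 L ≈ 132200 L.

132200 litres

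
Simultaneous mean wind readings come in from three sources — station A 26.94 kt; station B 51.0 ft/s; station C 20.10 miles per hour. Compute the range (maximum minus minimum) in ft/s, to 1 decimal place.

station A: 26.94 kt = 45.470 ft/s.
station C: 20.10 mph = 29.480 ft/s.
Spread: 51.000 − 29.480 = 21.5 ft/s.

21.5 ft/s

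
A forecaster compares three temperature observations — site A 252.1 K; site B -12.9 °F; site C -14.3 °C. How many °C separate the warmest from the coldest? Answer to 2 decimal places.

10.64 °C

site A: 252.1 K = -21.050 °C.
site B: -12.9 °F = -24.944 °C.
Spread: (-14.300) − (-24.944) = 10.644 °C.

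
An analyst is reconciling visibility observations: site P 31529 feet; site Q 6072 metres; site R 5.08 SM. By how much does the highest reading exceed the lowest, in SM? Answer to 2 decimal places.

site P: 31529 ft = 5.9714 SM.
site Q: 6072 m = 3.7730 SM.
Spread: 5.9714 − 3.7730 = 2.20 SM.

2.20 SM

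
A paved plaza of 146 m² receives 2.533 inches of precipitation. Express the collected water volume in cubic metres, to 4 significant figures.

Depth: 2.533 in × 25.4 = 64.3382 mm.
1 mm over 1 m² is 1 L, so volume = 64.3382 × 146 = 9393.3772 L = 9.393 m³.

9.393 cubic metres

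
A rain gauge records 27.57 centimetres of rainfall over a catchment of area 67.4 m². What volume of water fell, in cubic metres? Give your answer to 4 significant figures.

18.58 cubic metres

Depth: 27.57 cm × 10 = 275.7 mm.
1 mm over 1 m² is 1 L, so volume = 275.7 × 67.4 = 18582.18 L = 18.58 m³.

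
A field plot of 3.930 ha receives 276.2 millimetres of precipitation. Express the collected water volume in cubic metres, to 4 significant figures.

Area: 3.930 ha = 39300 m².
1 mm over 1 m² is 1 L, so volume = 276.2 × 39300 = 10854660 L = 10850 m³.

10850 cubic metres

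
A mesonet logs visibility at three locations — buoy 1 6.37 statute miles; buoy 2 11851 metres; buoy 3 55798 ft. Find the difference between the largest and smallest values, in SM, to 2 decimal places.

4.20 SM

buoy 2: 11851 m = 7.3639 SM.
buoy 3: 55798 ft = 10.5678 SM.
Spread: 10.5678 − 6.3700 = 4.20 SM.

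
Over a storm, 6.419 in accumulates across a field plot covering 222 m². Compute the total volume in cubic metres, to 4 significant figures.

Depth: 6.419 in × 25.4 = 163.0426 mm.
1 mm over 1 m² is 1 L, so volume = 163.0426 × 222 = 36195.457 L = 36.20 m³.

36.20 cubic metres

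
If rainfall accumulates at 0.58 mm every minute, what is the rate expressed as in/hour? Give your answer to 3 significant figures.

0.58 mm/minute × 0.0393701 in/mm × 60 minute/hour = 1.37 in/hour.

1.37 in/hour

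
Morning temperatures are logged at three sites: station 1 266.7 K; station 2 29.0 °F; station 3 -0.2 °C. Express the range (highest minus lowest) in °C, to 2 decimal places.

6.25 °C

station 1: 266.7 K = -6.450 °C.
station 2: 29.0 °F = -1.667 °C.
Spread: (-0.200) − (-6.450) = 6.250 °C.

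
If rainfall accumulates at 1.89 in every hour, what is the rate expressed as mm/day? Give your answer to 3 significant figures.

1150 mm/day

1.89 in/hour × 25.4 mm/in × 24 hour/day = 1150 mm/day.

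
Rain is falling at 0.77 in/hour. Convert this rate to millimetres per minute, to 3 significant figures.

0.326 mm/minute

0.77 in/hour × 25.4 mm/in × 0.0166667 hour/minute = 0.326 mm/minute.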